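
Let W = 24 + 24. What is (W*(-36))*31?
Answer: -53568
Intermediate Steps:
W = 48
(W*(-36))*31 = (48*(-36))*31 = -1728*31 = -53568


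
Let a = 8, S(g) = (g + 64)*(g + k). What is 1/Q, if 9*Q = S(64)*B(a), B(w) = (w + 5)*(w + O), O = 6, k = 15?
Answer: 9/1840384 ≈ 4.8903e-6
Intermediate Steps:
S(g) = (15 + g)*(64 + g) (S(g) = (g + 64)*(g + 15) = (64 + g)*(15 + g) = (15 + g)*(64 + g))
B(w) = (5 + w)*(6 + w) (B(w) = (w + 5)*(w + 6) = (5 + w)*(6 + w))
Q = 1840384/9 (Q = ((960 + 64**2 + 79*64)*(30 + 8**2 + 11*8))/9 = ((960 + 4096 + 5056)*(30 + 64 + 88))/9 = (10112*182)/9 = (1/9)*1840384 = 1840384/9 ≈ 2.0449e+5)
1/Q = 1/(1840384/9) = 9/1840384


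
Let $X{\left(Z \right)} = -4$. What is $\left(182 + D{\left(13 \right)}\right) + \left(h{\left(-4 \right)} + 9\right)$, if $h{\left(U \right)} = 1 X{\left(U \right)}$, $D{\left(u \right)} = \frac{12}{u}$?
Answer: $\frac{2443}{13} \approx 187.92$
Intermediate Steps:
$h{\left(U \right)} = -4$ ($h{\left(U \right)} = 1 \left(-4\right) = -4$)
$\left(182 + D{\left(13 \right)}\right) + \left(h{\left(-4 \right)} + 9\right) = \left(182 + \frac{12}{13}\right) + \left(-4 + 9\right) = \left(182 + 12 \cdot \frac{1}{13}\right) + 5 = \left(182 + \frac{12}{13}\right) + 5 = \frac{2378}{13} + 5 = \frac{2443}{13}$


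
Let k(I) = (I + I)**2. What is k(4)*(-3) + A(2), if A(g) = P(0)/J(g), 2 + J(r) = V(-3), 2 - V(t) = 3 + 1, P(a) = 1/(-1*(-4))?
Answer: -3073/16 ≈ -192.06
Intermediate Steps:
P(a) = 1/4
k(I) = 4*I**2 (k(I) = (2*I)**2 = 4*I**2)
V(t) = -2 (V(t) = 2 - (3 + 1) = 2 - 1*4 = 2 - 4 = -2)
J(r) = -4 (J(r) = -2 - 2 = -4)
A(g) = -1/16 (A(g) = (1/4)/(-4) = (1/4)*(-1/4) = -1/16)
k(4)*(-3) + A(2) = (4*4**2)*(-3) - 1/16 = (4*16)*(-3) - 1/16 = 64*(-3) - 1/16 = -192 - 1/16 = -3073/16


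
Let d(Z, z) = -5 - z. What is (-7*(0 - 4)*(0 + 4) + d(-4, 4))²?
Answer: 10609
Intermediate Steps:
(-7*(0 - 4)*(0 + 4) + d(-4, 4))² = (-7*(0 - 4)*(0 + 4) + (-5 - 1*4))² = (-(-28)*4 + (-5 - 4))² = (-7*(-16) - 9)² = (112 - 9)² = 103² = 10609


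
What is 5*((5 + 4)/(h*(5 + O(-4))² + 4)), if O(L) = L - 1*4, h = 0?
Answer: 45/4 ≈ 11.250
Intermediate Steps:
O(L) = -4 + L (O(L) = L - 4 = -4 + L)
5*((5 + 4)/(h*(5 + O(-4))² + 4)) = 5*((5 + 4)/(0*(5 + (-4 - 4))² + 4)) = 5*(9/(0*(5 - 8)² + 4)) = 5*(9/(0*(-3)² + 4)) = 5*(9/(0*9 + 4)) = 5*(9/(0 + 4)) = 5*(9/4) = 45/4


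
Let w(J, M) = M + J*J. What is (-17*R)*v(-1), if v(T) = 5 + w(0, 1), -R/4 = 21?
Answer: 8568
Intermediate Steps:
R = -84 (R = -4*21 = -84)
w(J, M) = M + J²
v(T) = 6 (v(T) = 5 + (1 + 0²) = 5 + (1 + 0) = 5 + 1 = 6)
(-17*R)*v(-1) = -17*(-84)*6 = 1428*6 = 8568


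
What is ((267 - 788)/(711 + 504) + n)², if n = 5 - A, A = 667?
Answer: 647785132201/1476225 ≈ 4.3881e+5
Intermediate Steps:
n = -662 (n = 5 - 1*667 = 5 - 667 = -662)
((267 - 788)/(711 + 504) + n)² = ((267 - 788)/(711 + 504) - 662)² = (-521/1215 - 662)² = (-804851/1215)² = 647785132201/1476225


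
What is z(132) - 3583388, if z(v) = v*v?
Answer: -3565964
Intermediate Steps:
z(v) = v²
z(132) - 3583388 = 132² - 3583388 = 17424 - 3583388 = -3565964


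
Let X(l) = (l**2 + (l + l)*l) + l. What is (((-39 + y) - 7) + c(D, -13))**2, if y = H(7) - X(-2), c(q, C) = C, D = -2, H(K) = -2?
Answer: 5041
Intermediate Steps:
X(l) = l + 3*l**2 (X(l) = (l**2 + (2*l)*l) + l = (l**2 + 2*l**2) + l = 3*l**2 + l = l + 3*l**2)
y = -12 (y = -2 - (-2)*(1 + 3*(-2)) = -2 - (-2)*(1 - 6) = -2 - (-2)*(-5) = -2 - 1*10 = -2 - 10 = -12)
(((-39 + y) - 7) + c(D, -13))**2 = (((-39 - 12) - 7) - 13)**2 = ((-51 - 7) - 13)**2 = (-58 - 13)**2 = (-71)**2 = 5041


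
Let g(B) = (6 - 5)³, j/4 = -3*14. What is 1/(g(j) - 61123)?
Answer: -1/61122 ≈ -1.6361e-5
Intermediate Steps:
j = -168 (j = 4*(-3*14) = 4*(-42) = -168)
g(B) = 1 (g(B) = 1³ = 1)
1/(g(j) - 61123) = 1/(1 - 61123) = 1/(-61122) = -1/61122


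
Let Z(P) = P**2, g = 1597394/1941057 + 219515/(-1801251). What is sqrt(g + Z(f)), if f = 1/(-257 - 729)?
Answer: sqrt(167779966627475318365373)/489198556866 ≈ 0.83731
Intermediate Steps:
g = 30261931019/43164578547 (g = 1597394*(1/1941057) + 219515*(-1/1801251) = 1597394/1941057 - 219515/1801251 = 30261931019/43164578547 ≈ 0.70108)
f = -1/986 (f = 1/(-986) = -1/986 ≈ -0.0010142)
sqrt(g + Z(f)) = sqrt(30261931019/43164578547 + (-1/986)**2) = sqrt(30261931019/43164578547 + 1/972196) = sqrt(1014502463914699/1447049331209628) = sqrt(167779966627475318365373)/489198556866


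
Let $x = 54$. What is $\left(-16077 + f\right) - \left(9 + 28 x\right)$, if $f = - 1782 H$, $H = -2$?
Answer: $-14034$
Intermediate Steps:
$f = 3564$ ($f = \left(-1782\right) \left(-2\right) = 3564$)
$\left(-16077 + f\right) - \left(9 + 28 x\right) = \left(-16077 + 3564\right) - 1521 = -12513 - 1521 = -14034$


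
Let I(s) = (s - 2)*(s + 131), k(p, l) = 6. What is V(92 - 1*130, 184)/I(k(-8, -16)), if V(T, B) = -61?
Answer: -61/548 ≈ -0.11131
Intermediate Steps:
I(s) = (-2 + s)*(131 + s)
V(92 - 1*130, 184)/I(k(-8, -16)) = -61/(-262 + 6**2 + 129*6) = -61/(-262 + 36 + 774) = -61/548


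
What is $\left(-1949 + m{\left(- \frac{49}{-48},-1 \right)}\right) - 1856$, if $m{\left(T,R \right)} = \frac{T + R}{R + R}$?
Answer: $- \frac{365281}{96} \approx -3805.0$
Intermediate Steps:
$m{\left(T,R \right)} = \frac{R + T}{2 R}$
$\left(-1949 + m{\left(- \frac{49}{-48},-1 \right)}\right) - 1856 = \left(-1949 + \frac{-1 - \frac{49}{-48}}{2 \left(-1\right)}\right) - 1856 = \left(-1949 + \frac{1}{2} \left(-1\right) \left(-1 - - \frac{49}{48}\right)\right) - 1856 = \left(-1949 + \frac{1}{2} \left(-1\right) \left(-1 + \frac{49}{48}\right)\right) - 1856 = \left(-1949 + \frac{1}{2} \left(-1\right) \frac{1}{48}\right) - 1856 = \left(-1949 - \frac{1}{96}\right) - 1856 = - \frac{187105}{96} - 1856 = - \frac{365281}{96}$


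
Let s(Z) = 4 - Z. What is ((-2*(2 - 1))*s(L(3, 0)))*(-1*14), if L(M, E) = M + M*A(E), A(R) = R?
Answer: 28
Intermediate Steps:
L(M, E) = M + E*M (L(M, E) = M + M*E = M + E*M)
((-2*(2 - 1))*s(L(3, 0)))*(-1*14) = ((-2*(2 - 1))*(4 - 3*(1 + 0)))*(-1*14) = ((-2*1)*(4 - 3))*(-14) = -2*(4 - 1*3)*(-14) = -2*(4 - 3)*(-14) = -2*1*(-14) = -2*(-14) = 28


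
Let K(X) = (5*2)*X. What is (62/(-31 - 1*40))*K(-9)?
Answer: 5580/71 ≈ 78.592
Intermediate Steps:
K(X) = 10*X
(62/(-31 - 1*40))*K(-9) = (62/(-31 - 1*40))*(10*(-9)) = (62/(-31 - 40))*(-90) = (62/(-71))*(-90) = (62*(-1/71))*(-90) = -62/71*(-90) = 5580/71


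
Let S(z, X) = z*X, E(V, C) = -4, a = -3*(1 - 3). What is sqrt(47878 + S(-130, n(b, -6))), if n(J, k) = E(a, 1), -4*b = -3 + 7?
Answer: sqrt(48398) ≈ 220.00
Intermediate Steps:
a = 6 (a = -3*(-2) = 6)
b = -1 (b = -(-3 + 7)/4 = -1/4*4 = -1)
n(J, k) = -4
S(z, X) = X*z
sqrt(47878 + S(-130, n(b, -6))) = sqrt(47878 - 4*(-130)) = sqrt(47878 + 520) = sqrt(48398)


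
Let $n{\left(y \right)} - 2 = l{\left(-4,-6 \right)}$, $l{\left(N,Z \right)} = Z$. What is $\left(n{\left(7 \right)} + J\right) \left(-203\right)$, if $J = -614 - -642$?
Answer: $-4872$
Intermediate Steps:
$n{\left(y \right)} = -4$ ($n{\left(y \right)} = 2 - 6 = -4$)
$J = 28$ ($J = -614 + 642 = 28$)
$\left(n{\left(7 \right)} + J\right) \left(-203\right) = \left(-4 + 28\right) \left(-203\right) = 24 \left(-203\right) = -4872$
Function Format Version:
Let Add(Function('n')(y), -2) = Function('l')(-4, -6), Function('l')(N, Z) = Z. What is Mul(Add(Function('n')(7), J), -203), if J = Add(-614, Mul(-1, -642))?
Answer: -4872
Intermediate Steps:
Function('n')(y) = -4 (Function('n')(y) = Add(2, -6) = -4)
J = 28 (J = Add(-614, 642) = 28)
Mul(Add(Function('n')(7), J), -203) = Mul(Add(-4, 28), -203) = Mul(24, -203) = -4872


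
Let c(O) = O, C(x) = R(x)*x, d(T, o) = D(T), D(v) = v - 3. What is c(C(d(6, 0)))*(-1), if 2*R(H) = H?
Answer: -9/2 ≈ -4.5000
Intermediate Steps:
D(v) = -3 + v
R(H) = H/2
d(T, o) = -3 + T
C(x) = x²/2 (C(x) = (x/2)*x = x²/2)
c(C(d(6, 0)))*(-1) = ((-3 + 6)²/2)*(-1) = ((½)*3²)*(-1) = ((½)*9)*(-1) = (9/2)*(-1) = -9/2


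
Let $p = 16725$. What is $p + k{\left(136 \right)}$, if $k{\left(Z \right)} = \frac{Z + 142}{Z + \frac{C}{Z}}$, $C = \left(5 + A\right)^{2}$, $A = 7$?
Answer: $\frac{19486988}{1165} \approx 16727.0$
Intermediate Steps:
$C = 144$ ($C = \left(5 + 7\right)^{2} = 12^{2} = 144$)
$k{\left(Z \right)} = \frac{142 + Z}{Z + \frac{144}{Z}}$ ($k{\left(Z \right)} = \frac{Z + 142}{Z + \frac{144}{Z}} = \frac{142 + Z}{Z + \frac{144}{Z}}$)
$p + k{\left(136 \right)} = 16725 + \frac{136 \left(142 + 136\right)}{144 + 136^{2}} = 16725 + 136 \frac{1}{144 + 18496} \cdot 278 = 16725 + 136 \cdot \frac{1}{18640} \cdot 278 = 16725 + \frac{2363}{1165} = \frac{19486988}{1165}$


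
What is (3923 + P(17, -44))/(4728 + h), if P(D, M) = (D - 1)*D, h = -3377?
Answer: 4195/1351 ≈ 3.1051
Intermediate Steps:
P(D, M) = D*(-1 + D) (P(D, M) = (-1 + D)*D = D*(-1 + D))
(3923 + P(17, -44))/(4728 + h) = (3923 + 17*(-1 + 17))/(4728 - 3377) = (3923 + 17*16)/1351 = (3923 + 272)*(1/1351) = 4195*(1/1351) = 4195/1351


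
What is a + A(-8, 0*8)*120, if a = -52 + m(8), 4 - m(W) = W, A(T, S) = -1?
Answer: -176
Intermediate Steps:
m(W) = 4 - W
a = -56 (a = -52 + (4 - 1*8) = -52 + (4 - 8) = -52 - 4 = -56)
a + A(-8, 0*8)*120 = -56 - 1*120 = -56 - 120 = -176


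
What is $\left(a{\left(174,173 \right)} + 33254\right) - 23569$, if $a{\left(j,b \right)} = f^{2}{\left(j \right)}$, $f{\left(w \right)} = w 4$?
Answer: $494101$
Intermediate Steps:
$f{\left(w \right)} = 4 w$
$a{\left(j,b \right)} = 16 j^{2}$ ($a{\left(j,b \right)} = \left(4 j\right)^{2} = 16 j^{2}$)
$\left(a{\left(174,173 \right)} + 33254\right) - 23569 = \left(16 \cdot 174^{2} + 33254\right) - 23569 = \left(16 \cdot 30276 + 33254\right) - 23569 = \left(484416 + 33254\right) - 23569 = 517670 - 23569 = 494101$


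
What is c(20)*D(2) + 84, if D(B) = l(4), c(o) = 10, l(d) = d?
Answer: 124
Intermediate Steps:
D(B) = 4
c(20)*D(2) + 84 = 10*4 + 84 = 40 + 84 = 124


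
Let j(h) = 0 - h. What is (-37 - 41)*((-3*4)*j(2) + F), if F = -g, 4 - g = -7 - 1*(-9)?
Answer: -1716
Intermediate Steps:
j(h) = -h
g = 2 (g = 4 - (-7 - 1*(-9)) = 4 - (-7 + 9) = 4 - 1*2 = 4 - 2 = 2)
F = -2 (F = -1*2 = -2)
(-37 - 41)*((-3*4)*j(2) + F) = (-37 - 41)*((-3*4)*(-1*2) - 2) = -78*(-12*(-2) - 2) = -78*(24 - 2) = -78*22 = -1716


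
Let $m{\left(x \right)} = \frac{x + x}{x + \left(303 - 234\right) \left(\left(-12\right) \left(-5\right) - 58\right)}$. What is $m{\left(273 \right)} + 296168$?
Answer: $\frac{40575198}{137} \approx 2.9617 \cdot 10^{5}$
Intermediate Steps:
$m{\left(x \right)} = \frac{2 x}{138 + x}$ ($m{\left(x \right)} = \frac{2 x}{x + 69 \left(60 - 58\right)} = \frac{2 x}{x + 69 \cdot 2} = \frac{2 x}{x + 138} = \frac{2 x}{138 + x}$)
$m{\left(273 \right)} + 296168 = 2 \cdot 273 \frac{1}{138 + 273} + 296168 = 2 \cdot 273 \cdot \frac{1}{411} + 296168 = \frac{182}{137} + 296168 = \frac{40575198}{137}$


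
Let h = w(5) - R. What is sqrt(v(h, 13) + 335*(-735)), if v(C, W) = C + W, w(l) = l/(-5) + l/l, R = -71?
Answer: 3*I*sqrt(27349) ≈ 496.13*I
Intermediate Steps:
w(l) = 1 - l/5 (w(l) = l*(-1/5) + 1 = -l/5 + 1 = 1 - l/5)
h = 71 (h = (1 - 1/5*5) - 1*(-71) = (1 - 1) + 71 = 0 + 71 = 71)
sqrt(v(h, 13) + 335*(-735)) = sqrt((71 + 13) + 335*(-735)) = sqrt(84 - 246225) = sqrt(-246141) = 3*I*sqrt(27349)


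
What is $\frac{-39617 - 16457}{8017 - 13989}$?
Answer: $\frac{28037}{2986} \approx 9.3895$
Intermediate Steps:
$\frac{-39617 - 16457}{8017 - 13989} = - \frac{56074}{-5972} = \left(-56074\right) \left(- \frac{1}{5972}\right) = \frac{28037}{2986}$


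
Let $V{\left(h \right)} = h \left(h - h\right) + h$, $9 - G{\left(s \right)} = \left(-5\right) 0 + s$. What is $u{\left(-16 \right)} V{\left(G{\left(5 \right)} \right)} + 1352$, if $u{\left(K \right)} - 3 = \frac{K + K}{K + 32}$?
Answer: $1356$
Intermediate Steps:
$G{\left(s \right)} = 9 - s$ ($G{\left(s \right)} = 9 - \left(\left(-5\right) 0 + s\right) = 9 - \left(0 + s\right) = 9 - s$)
$u{\left(K \right)} = 3 + \frac{2 K}{32 + K}$ ($u{\left(K \right)} = 3 + \frac{K + K}{K + 32} = 3 + \frac{2 K}{32 + K}$)
$V{\left(h \right)} = h$ ($V{\left(h \right)} = h 0 + h = 0 + h = h$)
$u{\left(-16 \right)} V{\left(G{\left(5 \right)} \right)} + 1352 = \frac{96 + 5 \left(-16\right)}{32 - 16} \left(9 - 5\right) + 1352 = \frac{96 - 80}{16} \left(9 - 5\right) + 1352 = \frac{1}{16} \cdot 16 \cdot 4 + 1352 = 1 \cdot 4 + 1352 = 4 + 1352 = 1356$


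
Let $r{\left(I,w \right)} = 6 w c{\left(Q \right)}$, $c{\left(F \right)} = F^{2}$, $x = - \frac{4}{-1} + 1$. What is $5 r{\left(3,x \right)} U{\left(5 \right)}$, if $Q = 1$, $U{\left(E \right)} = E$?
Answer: $750$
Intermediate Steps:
$x = 5$ ($x = \left(-4\right) \left(-1\right) + 1 = 4 + 1 = 5$)
$r{\left(I,w \right)} = 6 w$ ($r{\left(I,w \right)} = 6 w 1^{2} = 6 w 1 = 6 w$)
$5 r{\left(3,x \right)} U{\left(5 \right)} = 5 \cdot 6 \cdot 5 \cdot 5 = 5 \cdot 30 \cdot 5 = 150 \cdot 5 = 750$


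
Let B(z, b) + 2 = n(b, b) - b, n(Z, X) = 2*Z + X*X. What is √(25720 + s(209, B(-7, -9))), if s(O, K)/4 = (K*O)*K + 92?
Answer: 2*√1030622 ≈ 2030.4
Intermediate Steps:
n(Z, X) = X² + 2*Z (n(Z, X) = 2*Z + X² = X² + 2*Z)
B(z, b) = -2 + b + b² (B(z, b) = -2 + ((b² + 2*b) - b) = -2 + (b + b²) = -2 + b + b²)
s(O, K) = 368 + 4*O*K² (s(O, K) = 4*((K*O)*K + 92) = 4*(O*K² + 92) = 4*(92 + O*K²) = 368 + 4*O*K²)
√(25720 + s(209, B(-7, -9))) = √(25720 + (368 + 4*209*(-2 - 9 + (-9)²)²)) = √(25720 + (368 + 4*209*(-2 - 9 + 81)²)) = √(25720 + (368 + 4*209*70²)) = √(25720 + (368 + 4*209*4900)) = √(25720 + (368 + 4096400)) = √(25720 + 4096768) = √4122488 = 2*√1030622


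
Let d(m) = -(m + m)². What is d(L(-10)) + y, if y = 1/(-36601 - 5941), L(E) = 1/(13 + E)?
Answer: -170177/382878 ≈ -0.44447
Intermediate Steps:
y = -1/42542 (y = 1/(-42542) = -1/42542 ≈ -2.3506e-5)
d(m) = -4*m² (d(m) = -(2*m)² = -4*m²)
d(L(-10)) + y = -4/(13 - 10)² - 1/42542 = -4*(1/3)² - 1/42542 = -4*(⅓)² - 1/42542 = -4*⅑ - 1/42542 = -4/9 - 1/42542 = -170177/382878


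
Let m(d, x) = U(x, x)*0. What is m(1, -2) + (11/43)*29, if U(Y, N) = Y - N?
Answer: 319/43 ≈ 7.4186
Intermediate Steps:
m(d, x) = 0 (m(d, x) = (x - x)*0 = 0*0 = 0)
m(1, -2) + (11/43)*29 = 0 + (11/43)*29 = 0 + 319/43 = 319/43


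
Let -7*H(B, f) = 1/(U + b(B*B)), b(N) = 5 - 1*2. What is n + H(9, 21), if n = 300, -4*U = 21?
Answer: 18904/63 ≈ 300.06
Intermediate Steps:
U = -21/4 (U = -¼*21 = -21/4 ≈ -5.2500)
b(N) = 3 (b(N) = 5 - 2 = 3)
H(B, f) = 4/63 (H(B, f) = -1/(7*(-21/4 + 3)) = -1/(7*(-9/4)) = -⅐*(-4/9) = 4/63)
n + H(9, 21) = 300 + 4/63 = 18904/63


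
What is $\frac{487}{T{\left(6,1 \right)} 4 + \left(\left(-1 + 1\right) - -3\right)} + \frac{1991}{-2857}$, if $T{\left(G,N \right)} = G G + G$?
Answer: $\frac{1050898}{488547} \approx 2.1511$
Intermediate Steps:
$T{\left(G,N \right)} = G + G^{2}$ ($T{\left(G,N \right)} = G^{2} + G = G + G^{2}$)
$\frac{487}{T{\left(6,1 \right)} 4 + \left(\left(-1 + 1\right) - -3\right)} + \frac{1991}{-2857} = \frac{487}{6 \left(1 + 6\right) 4 + \left(\left(-1 + 1\right) - -3\right)} + \frac{1991}{-2857} = \frac{487}{6 \cdot 7 \cdot 4 + \left(0 + 3\right)} + 1991 \left(- \frac{1}{2857}\right) = \frac{487}{42 \cdot 4 + 3} - \frac{1991}{2857} = \frac{487}{168 + 3} - \frac{1991}{2857} = \frac{487}{171} - \frac{1991}{2857} = \frac{1050898}{488547}$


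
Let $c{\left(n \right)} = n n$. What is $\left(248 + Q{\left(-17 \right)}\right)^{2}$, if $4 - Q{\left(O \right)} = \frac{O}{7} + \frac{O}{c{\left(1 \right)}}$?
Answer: $\frac{3610000}{49} \approx 73674.0$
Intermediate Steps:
$c{\left(n \right)} = n^{2}$
$Q{\left(O \right)} = 4 - \frac{8 O}{7}$ ($Q{\left(O \right)} = 4 - \left(\frac{O}{7} + \frac{O}{1^{2}}\right) = 4 - \left(O \frac{1}{7} + \frac{O}{1}\right) = 4 - \left(\frac{O}{7} + O 1\right) = 4 - \left(\frac{O}{7} + O\right) = 4 - \frac{8 O}{7}$)
$\left(248 + Q{\left(-17 \right)}\right)^{2} = \left(248 + \left(4 - - \frac{136}{7}\right)\right)^{2} = \left(248 + \left(4 + \frac{136}{7}\right)\right)^{2} = \left(248 + \frac{164}{7}\right)^{2} = \left(\frac{1900}{7}\right)^{2} = \frac{3610000}{49}$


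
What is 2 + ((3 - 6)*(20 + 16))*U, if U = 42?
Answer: -4534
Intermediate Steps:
2 + ((3 - 6)*(20 + 16))*U = 2 + ((3 - 6)*(20 + 16))*42 = 2 - 3*36*42 = 2 - 108*42 = 2 - 4536 = -4534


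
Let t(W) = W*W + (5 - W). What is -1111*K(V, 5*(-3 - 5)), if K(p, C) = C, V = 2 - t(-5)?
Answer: 44440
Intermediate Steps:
t(W) = 5 + W² - W (t(W) = W² + (5 - W) = 5 + W² - W)
V = -33 (V = 2 - (5 + (-5)² - 1*(-5)) = 2 - (5 + 25 + 5) = 2 - 1*35 = 2 - 35 = -33)
-1111*K(V, 5*(-3 - 5)) = -5555*(-3 - 5) = -5555*(-8) = -1111*(-40) = 44440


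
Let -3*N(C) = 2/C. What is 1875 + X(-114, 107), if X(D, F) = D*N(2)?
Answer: 1913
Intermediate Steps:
N(C) = -2/(3*C)
X(D, F) = -D/3 (X(D, F) = D*(-⅔/2) = D*(-⅔*½) = D*(-⅓) = -D/3)
1875 + X(-114, 107) = 1875 - ⅓*(-114) = 1875 + 38 = 1913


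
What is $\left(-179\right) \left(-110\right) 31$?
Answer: $610390$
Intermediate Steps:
$\left(-179\right) \left(-110\right) 31 = 19690 \cdot 31 = 610390$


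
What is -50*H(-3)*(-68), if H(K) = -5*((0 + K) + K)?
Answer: 102000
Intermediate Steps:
H(K) = -10*K (H(K) = -5*(K + K) = -10*K)
-50*H(-3)*(-68) = -(-500)*(-3)*(-68) = -50*30*(-68) = -1500*(-68) = 102000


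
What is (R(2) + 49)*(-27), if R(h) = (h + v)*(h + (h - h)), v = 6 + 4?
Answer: -1971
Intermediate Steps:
v = 10
R(h) = h*(10 + h) (R(h) = (h + 10)*(h + (h - h)) = (10 + h)*(h + 0) = (10 + h)*h = h*(10 + h))
(R(2) + 49)*(-27) = (2*(10 + 2) + 49)*(-27) = (2*12 + 49)*(-27) = (24 + 49)*(-27) = 73*(-27) = -1971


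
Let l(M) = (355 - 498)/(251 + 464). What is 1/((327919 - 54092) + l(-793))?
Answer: 5/1369134 ≈ 3.6519e-6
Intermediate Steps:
l(M) = -⅕ (l(M) = -143/715 = -143*1/715 = -⅕)
1/((327919 - 54092) + l(-793)) = 1/((327919 - 54092) - ⅕) = 1/(273827 - ⅕) = 1/(1369134/5) = 5/1369134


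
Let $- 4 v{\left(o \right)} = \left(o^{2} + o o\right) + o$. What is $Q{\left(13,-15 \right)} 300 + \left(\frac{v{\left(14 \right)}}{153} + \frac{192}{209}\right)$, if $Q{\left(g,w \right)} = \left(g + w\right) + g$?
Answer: $\frac{211064525}{63954} \approx 3300.3$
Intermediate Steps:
$Q{\left(g,w \right)} = w + 2 g$
$v{\left(o \right)} = - \frac{o^{2}}{2} - \frac{o}{4}$ ($v{\left(o \right)} = - \frac{\left(o^{2} + o o\right) + o}{4} = - \frac{\left(o^{2} + o^{2}\right) + o}{4} = - \frac{2 o^{2} + o}{4} = - \frac{o + 2 o^{2}}{4} = - \frac{o^{2}}{2} - \frac{o}{4}$)
$Q{\left(13,-15 \right)} 300 + \left(\frac{v{\left(14 \right)}}{153} + \frac{192}{209}\right) = \left(-15 + 2 \cdot 13\right) 300 + \left(\frac{\left(- \frac{1}{4}\right) 14 \left(1 + 2 \cdot 14\right)}{153} + \frac{192}{209}\right) = \left(-15 + 26\right) 300 + \left(\left(- \frac{1}{4}\right) 14 \left(1 + 28\right) \frac{1}{153} + 192 \cdot \frac{1}{209}\right) = 11 \cdot 300 + \left(\left(- \frac{1}{4}\right) 14 \cdot 29 \cdot \frac{1}{153} + \frac{192}{209}\right) = 3300 + \left(\left(- \frac{203}{2}\right) \frac{1}{153} + \frac{192}{209}\right) = 3300 + \left(- \frac{203}{306} + \frac{192}{209}\right) = 3300 + \frac{16325}{63954} = \frac{211064525}{63954}$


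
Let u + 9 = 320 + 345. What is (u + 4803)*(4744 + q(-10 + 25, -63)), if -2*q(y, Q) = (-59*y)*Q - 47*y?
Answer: -124361479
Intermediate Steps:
u = 656 (u = -9 + (320 + 345) = -9 + 665 = 656)
q(y, Q) = 47*y/2 + 59*Q*y/2 (q(y, Q) = -((-59*y)*Q - 47*y)/2 = -(-59*Q*y - 47*y)/2 = -(-47*y - 59*Q*y)/2 = 47*y/2 + 59*Q*y/2)
(u + 4803)*(4744 + q(-10 + 25, -63)) = (656 + 4803)*(4744 + (-10 + 25)*(47 + 59*(-63))/2) = 5459*(4744 + (½)*15*(47 - 3717)) = 5459*(4744 + (½)*15*(-3670)) = 5459*(4744 - 27525) = 5459*(-22781) = -124361479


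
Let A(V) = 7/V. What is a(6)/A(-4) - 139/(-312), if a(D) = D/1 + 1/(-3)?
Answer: -2033/728 ≈ -2.7926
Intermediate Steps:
a(D) = -⅓ + D (a(D) = D*1 + 1*(-⅓) = D - ⅓ = -⅓ + D)
a(6)/A(-4) - 139/(-312) = (-⅓ + 6)/((7/(-4))) - 139/(-312) = 17/(3*((7*(-¼)))) - 139*(-1/312) = 17/(3*(-7/4)) + 139/312 = (17/3)*(-4/7) + 139/312 = -68/21 + 139/312 = -2033/728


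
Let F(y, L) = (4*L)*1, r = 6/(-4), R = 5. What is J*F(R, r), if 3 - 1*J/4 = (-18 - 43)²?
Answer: 89232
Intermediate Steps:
r = -3/2 (r = 6*(-¼) = -3/2 ≈ -1.5000)
F(y, L) = 4*L
J = -14872 (J = 12 - 4*(-18 - 43)² = 12 - 4*(-61)² = 12 - 4*3721 = 12 - 14884 = -14872)
J*F(R, r) = -59488*(-3)/2 = -14872*(-6) = 89232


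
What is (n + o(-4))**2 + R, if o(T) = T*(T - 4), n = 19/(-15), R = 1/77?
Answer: 16364342/17325 ≈ 944.55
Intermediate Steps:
R = 1/77 ≈ 0.012987
n = -19/15 (n = 19*(-1/15) = -19/15 ≈ -1.2667)
o(T) = T*(-4 + T)
(n + o(-4))**2 + R = (-19/15 - 4*(-4 - 4))**2 + 1/77 = (-19/15 - 4*(-8))**2 + 1/77 = (-19/15 + 32)**2 + 1/77 = (461/15)**2 + 1/77 = 212521/225 + 1/77 = 16364342/17325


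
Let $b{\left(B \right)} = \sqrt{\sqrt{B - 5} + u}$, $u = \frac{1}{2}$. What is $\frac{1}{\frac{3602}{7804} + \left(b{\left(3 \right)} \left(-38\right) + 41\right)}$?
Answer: $\frac{3902}{161783 - 74138 \sqrt{2} \sqrt{1 + 2 i \sqrt{2}}} \approx 0.0047161 + 0.036609 i$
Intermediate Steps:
$u = \frac{1}{2} \approx 0.5$
$b{\left(B \right)} = \sqrt{\frac{1}{2} + \sqrt{-5 + B}}$ ($b{\left(B \right)} = \sqrt{\sqrt{B - 5} + \frac{1}{2}} = \sqrt{\sqrt{-5 + B} + \frac{1}{2}} = \sqrt{\frac{1}{2} + \sqrt{-5 + B}}$)
$\frac{1}{\frac{3602}{7804} + \left(b{\left(3 \right)} \left(-38\right) + 41\right)} = \frac{1}{\frac{3602}{7804} + \left(\frac{\sqrt{2 + 4 \sqrt{-5 + 3}}}{2} \left(-38\right) + 41\right)} = \frac{1}{3602 \cdot \frac{1}{7804} + \left(\frac{\sqrt{2 + 4 \sqrt{-2}}}{2} \left(-38\right) + 41\right)} = \frac{1}{\frac{1801}{3902} + \left(\frac{\sqrt{2 + 4 i \sqrt{2}}}{2} \left(-38\right) + 41\right)} = \frac{1}{\frac{1801}{3902} + \left(- 19 \sqrt{2 + 4 i \sqrt{2}} + 41\right)} = \frac{1}{\frac{1801}{3902} + \left(41 - 19 \sqrt{2 + 4 i \sqrt{2}}\right)} = \frac{1}{\frac{161783}{3902} - 19 \sqrt{2 + 4 i \sqrt{2}}}$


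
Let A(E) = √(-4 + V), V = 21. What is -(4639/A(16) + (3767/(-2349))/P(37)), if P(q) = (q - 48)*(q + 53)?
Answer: -3767/2325510 - 4639*√17/17 ≈ -1125.1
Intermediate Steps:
P(q) = (-48 + q)*(53 + q)
A(E) = √17 (A(E) = √(-4 + 21) = √17)
-(4639/A(16) + (3767/(-2349))/P(37)) = -(4639/(√17) + (3767/(-2349))/(-2544 + 37² + 5*37)) = -(4639*(√17/17) + (3767*(-1/2349))/(-2544 + 1369 + 185)) = -(4639*√17/17 - 3767/2349/(-990)) = -(4639*√17/17 - 3767/2349*(-1/990)) = -(4639*√17/17 + 3767/2325510) = -(3767/2325510 + 4639*√17/17) = -3767/2325510 - 4639*√17/17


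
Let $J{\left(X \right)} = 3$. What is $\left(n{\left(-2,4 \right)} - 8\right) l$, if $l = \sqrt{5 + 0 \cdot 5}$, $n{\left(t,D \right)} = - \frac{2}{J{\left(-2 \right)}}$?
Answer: $- \frac{26 \sqrt{5}}{3} \approx -19.379$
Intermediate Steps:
$n{\left(t,D \right)} = - \frac{2}{3}$
$l = \sqrt{5}$ ($l = \sqrt{5 + 0} = \sqrt{5} \approx 2.2361$)
$\left(n{\left(-2,4 \right)} - 8\right) l = \left(- \frac{2}{3} - 8\right) \sqrt{5} = - \frac{26 \sqrt{5}}{3}$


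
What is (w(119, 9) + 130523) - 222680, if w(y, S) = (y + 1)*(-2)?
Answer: -92397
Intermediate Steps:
w(y, S) = -2 - 2*y (w(y, S) = (1 + y)*(-2) = -2 - 2*y)
(w(119, 9) + 130523) - 222680 = ((-2 - 2*119) + 130523) - 222680 = ((-2 - 238) + 130523) - 222680 = (-240 + 130523) - 222680 = 130283 - 222680 = -92397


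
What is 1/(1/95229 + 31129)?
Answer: 95229/2964383542 ≈ 3.2124e-5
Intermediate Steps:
1/(1/95229 + 31129) = 1/(2964383542/95229) = 95229/2964383542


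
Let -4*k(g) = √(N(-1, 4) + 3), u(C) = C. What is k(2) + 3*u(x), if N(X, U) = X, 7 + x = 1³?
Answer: -18 - √2/4 ≈ -18.354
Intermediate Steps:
x = -6 (x = -7 + 1³ = -7 + 1 = -6)
k(g) = -√2/4 (k(g) = -√(-1 + 3)/4 = -√2/4)
k(2) + 3*u(x) = -√2/4 + 3*(-6) = -√2/4 - 18 = -18 - √2/4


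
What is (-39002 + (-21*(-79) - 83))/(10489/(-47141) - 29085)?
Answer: 51891149/40326661 ≈ 1.2868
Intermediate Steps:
(-39002 + (-21*(-79) - 83))/(10489/(-47141) - 29085) = (-39002 + (1659 - 83))/(10489*(-1/47141) - 29085) = (-39002 + 1576)/(-617/2773 - 29085) = -37426/(-80653322/2773) = -37426*(-2773/80653322) = 51891149/40326661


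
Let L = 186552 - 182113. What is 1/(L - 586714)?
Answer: -1/582275 ≈ -1.7174e-6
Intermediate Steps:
L = 4439
1/(L - 586714) = 1/(4439 - 586714) = 1/(-582275) = -1/582275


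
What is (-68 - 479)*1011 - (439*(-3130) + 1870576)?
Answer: -1049523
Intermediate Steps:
(-68 - 479)*1011 - (439*(-3130) + 1870576) = -547*1011 - (-1374070 + 1870576) = -553017 - 1*496506 = -553017 - 496506 = -1049523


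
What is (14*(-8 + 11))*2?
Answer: 84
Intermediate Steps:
(14*(-8 + 11))*2 = (14*3)*2 = 42*2 = 84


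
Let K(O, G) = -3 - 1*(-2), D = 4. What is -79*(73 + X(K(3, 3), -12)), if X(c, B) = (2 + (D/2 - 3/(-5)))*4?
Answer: -36103/5 ≈ -7220.6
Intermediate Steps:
K(O, G) = -1 (K(O, G) = -3 + 2 = -1)
X(c, B) = 92/5 (X(c, B) = (2 + (4/2 - 3/(-5)))*4 = (2 + (4*(½) - 3*(-⅕)))*4 = (2 + (2 + ⅗))*4 = (2 + 13/5)*4 = (23/5)*4 = 92/5)
-79*(73 + X(K(3, 3), -12)) = -79*(73 + 92/5) = -79*457/5 = -36103/5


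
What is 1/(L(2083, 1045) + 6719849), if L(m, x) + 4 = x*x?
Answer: 1/7811870 ≈ 1.2801e-7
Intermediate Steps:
L(m, x) = -4 + x**2 (L(m, x) = -4 + x*x = -4 + x**2)
1/(L(2083, 1045) + 6719849) = 1/((-4 + 1045**2) + 6719849) = 1/((-4 + 1092025) + 6719849) = 1/(1092021 + 6719849) = 1/7811870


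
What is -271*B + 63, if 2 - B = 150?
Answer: 40171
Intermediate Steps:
B = -148 (B = 2 - 1*150 = 2 - 150 = -148)
-271*B + 63 = -271*(-148) + 63 = 40108 + 63 = 40171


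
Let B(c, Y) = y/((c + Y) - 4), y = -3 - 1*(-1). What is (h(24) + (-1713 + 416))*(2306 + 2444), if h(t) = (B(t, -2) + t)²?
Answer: -279452000/81 ≈ -3.4500e+6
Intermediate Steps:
y = -2 (y = -3 + 1 = -2)
B(c, Y) = -2/(-4 + Y + c) (B(c, Y) = -2/((c + Y) - 4) = -2/((Y + c) - 4) = -2/(-4 + Y + c))
h(t) = (t - 2/(-6 + t))² (h(t) = (-2/(-4 - 2 + t) + t)² = (-2/(-6 + t) + t)² = (t - 2/(-6 + t))²)
(h(24) + (-1713 + 416))*(2306 + 2444) = ((24 - 2/(-6 + 24))² + (-1713 + 416))*(2306 + 2444) = ((24 - 2/18)² - 1297)*4750 = ((24 - 2*1/18)² - 1297)*4750 = ((24 - ⅑)² - 1297)*4750 = ((215/9)² - 1297)*4750 = (46225/81 - 1297)*4750 = -58832/81*4750 = -279452000/81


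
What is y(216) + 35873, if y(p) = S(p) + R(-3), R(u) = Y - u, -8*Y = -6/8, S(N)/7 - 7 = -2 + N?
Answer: 1197539/32 ≈ 37423.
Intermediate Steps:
S(N) = 35 + 7*N (S(N) = 49 + 7*(-2 + N) = 49 + (-14 + 7*N) = 35 + 7*N)
Y = 3/32 (Y = -(-3)/(4*8) = -⅛*(-¾) = 3/32 ≈ 0.093750)
R(u) = 3/32 - u
y(p) = 1219/32 + 7*p (y(p) = (35 + 7*p) + (3/32 - 1*(-3)) = (35 + 7*p) + (3/32 + 3) = (35 + 7*p) + 99/32 = 1219/32 + 7*p)
y(216) + 35873 = (1219/32 + 7*216) + 35873 = (1219/32 + 1512) + 35873 = 49603/32 + 35873 = 1197539/32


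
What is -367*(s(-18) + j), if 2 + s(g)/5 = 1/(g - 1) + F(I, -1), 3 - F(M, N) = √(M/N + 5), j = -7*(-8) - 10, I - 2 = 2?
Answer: -318923/19 ≈ -16785.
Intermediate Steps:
I = 4 (I = 2 + 2 = 4)
j = 46 (j = 56 - 10 = 46)
F(M, N) = 3 - √(5 + M/N) (F(M, N) = 3 - √(M/N + 5) = 3 - √(5 + M/N))
s(g) = 5/(-1 + g) (s(g) = -10 + 5*(1/(g - 1) + (3 - √(5 + 4/(-1)))) = -10 + 5*(1/(-1 + g) + (3 - √(5 + 4*(-1)))) = -10 + 5*(1/(-1 + g) + (3 - √(5 - 4))) = -10 + 5*(1/(-1 + g) + (3 - √1)) = -10 + 5*(1/(-1 + g) + (3 - 1*1)) = -10 + 5*(1/(-1 + g) + (3 - 1)) = -10 + 5*(1/(-1 + g) + 2) = -10 + 5*(2 + 1/(-1 + g)) = -10 + (10 + 5/(-1 + g)) = 5/(-1 + g))
-367*(s(-18) + j) = -367*(5/(-1 - 18) + 46) = -367*(5/(-19) + 46) = -367*(5*(-1/19) + 46) = -367*(-5/19 + 46) = -367*869/19 = -318923/19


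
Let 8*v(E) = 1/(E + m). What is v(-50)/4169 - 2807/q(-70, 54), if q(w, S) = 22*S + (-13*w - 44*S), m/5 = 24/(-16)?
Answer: 2691547951/266565860 ≈ 10.097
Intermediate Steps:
m = -15/2 (m = 5*(24/(-16)) = 5*(24*(-1/16)) = 5*(-3/2) = -15/2 ≈ -7.5000)
v(E) = 1/(8*(-15/2 + E)) (v(E) = 1/(8*(E - 15/2)) = 1/(8*(-15/2 + E)))
q(w, S) = -22*S - 13*w (q(w, S) = 22*S + (-44*S - 13*w) = -22*S - 13*w)
v(-50)/4169 - 2807/q(-70, 54) = (1/(4*(-15 + 2*(-50))))/4169 - 2807/(-22*54 - 13*(-70)) = (1/(4*(-15 - 100)))*(1/4169) - 2807/(-1188 + 910) = ((¼)/(-115))*(1/4169) - 2807/(-278) = ((¼)*(-1/115))*(1/4169) - 2807*(-1/278) = -1/460*1/4169 + 2807/278 = -1/1917740 + 2807/278 = 2691547951/266565860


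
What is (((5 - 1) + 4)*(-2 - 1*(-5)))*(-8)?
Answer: -192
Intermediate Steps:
(((5 - 1) + 4)*(-2 - 1*(-5)))*(-8) = ((4 + 4)*(-2 + 5))*(-8) = (8*3)*(-8) = 24*(-8) = -192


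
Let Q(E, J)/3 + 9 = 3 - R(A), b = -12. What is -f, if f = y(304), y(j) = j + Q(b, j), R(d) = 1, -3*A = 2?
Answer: -283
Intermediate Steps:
A = -⅔ (A = -⅓*2 = -⅔ ≈ -0.66667)
Q(E, J) = -21 (Q(E, J) = -27 + 3*(3 - 1*1) = -27 + 3*(3 - 1) = -27 + 3*2 = -27 + 6 = -21)
y(j) = -21 + j (y(j) = j - 21 = -21 + j)
f = 283 (f = -21 + 304 = 283)
-f = -1*283 = -283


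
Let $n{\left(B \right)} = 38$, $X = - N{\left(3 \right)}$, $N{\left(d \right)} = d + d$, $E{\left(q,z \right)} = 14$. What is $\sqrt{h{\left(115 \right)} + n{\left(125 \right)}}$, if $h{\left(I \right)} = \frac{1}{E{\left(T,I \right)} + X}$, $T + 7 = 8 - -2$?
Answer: $\frac{\sqrt{610}}{4} \approx 6.1745$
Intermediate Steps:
$T = 3$ ($T = -7 + \left(8 - -2\right) = -7 + \left(8 + 2\right) = -7 + 10 = 3$)
$N{\left(d \right)} = 2 d$
$X = -6$ ($X = - 2 \cdot 3 = \left(-1\right) 6 = -6$)
$h{\left(I \right)} = \frac{1}{8}$ ($h{\left(I \right)} = \frac{1}{14 - 6} = \frac{1}{8}$)
$\sqrt{h{\left(115 \right)} + n{\left(125 \right)}} = \sqrt{\frac{1}{8} + 38} = \sqrt{\frac{305}{8}} = \frac{\sqrt{610}}{4}$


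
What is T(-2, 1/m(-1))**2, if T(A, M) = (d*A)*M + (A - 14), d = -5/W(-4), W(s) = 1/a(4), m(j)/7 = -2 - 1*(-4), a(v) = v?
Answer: 8464/49 ≈ 172.73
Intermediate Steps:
m(j) = 14 (m(j) = 7*(-2 - 1*(-4)) = 7*(-2 + 4) = 7*2 = 14)
W(s) = 1/4
d = -20 (d = -5/1/4 = -5*4 = -20)
T(A, M) = -14 + A - 20*A*M (T(A, M) = (-20*A)*M + (A - 14) = -20*A*M + (-14 + A) = -14 + A - 20*A*M)
T(-2, 1/m(-1))**2 = (-14 - 2 - 20*(-2)/14)**2 = (-14 - 2 - 20*(-2)*1/14)**2 = (-14 - 2 + 20/7)**2 = (-92/7)**2 = 8464/49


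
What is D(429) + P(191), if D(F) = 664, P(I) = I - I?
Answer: 664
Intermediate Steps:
P(I) = 0
D(429) + P(191) = 664 + 0 = 664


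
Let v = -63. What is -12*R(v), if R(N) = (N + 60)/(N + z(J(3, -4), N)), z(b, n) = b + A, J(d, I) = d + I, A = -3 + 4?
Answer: -4/7 ≈ -0.57143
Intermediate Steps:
A = 1
J(d, I) = I + d
z(b, n) = 1 + b (z(b, n) = b + 1 = 1 + b)
R(N) = (60 + N)/N (R(N) = (N + 60)/(N + (1 + (-4 + 3))) = (60 + N)/(N + (1 - 1)) = (60 + N)/(N + 0) = (60 + N)/N)
-12*R(v) = -12*(60 - 63)/(-63) = -(-4)*(-3)/21 = -12*1/21 = -4/7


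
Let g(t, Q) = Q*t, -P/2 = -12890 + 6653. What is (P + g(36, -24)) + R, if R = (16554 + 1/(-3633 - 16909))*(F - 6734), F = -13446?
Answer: -3431008127720/10271 ≈ -3.3405e+8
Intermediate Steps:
P = 12474 (P = -2*(-12890 + 6653) = -2*(-6237) = 12474)
R = -3431127374030/10271 (R = (16554 + 1/(-3633 - 16909))*(-13446 - 6734) = (16554 + 1/(-20542))*(-20180) = (16554 - 1/20542)*(-20180) = (340052267/20542)*(-20180) = -3431127374030/10271 ≈ -3.3406e+8)
(P + g(36, -24)) + R = (12474 - 24*36) - 3431127374030/10271 = (12474 - 864) - 3431127374030/10271 = 11610 - 3431127374030/10271 = -3431008127720/10271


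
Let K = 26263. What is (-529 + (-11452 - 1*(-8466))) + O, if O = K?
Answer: 22748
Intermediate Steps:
O = 26263
(-529 + (-11452 - 1*(-8466))) + O = (-529 + (-11452 - 1*(-8466))) + 26263 = (-529 + (-11452 + 8466)) + 26263 = (-529 - 2986) + 26263 = -3515 + 26263 = 22748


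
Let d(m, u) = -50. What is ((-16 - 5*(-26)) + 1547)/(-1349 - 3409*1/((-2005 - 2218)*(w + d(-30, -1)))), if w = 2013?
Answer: -13769273089/11182867992 ≈ -1.2313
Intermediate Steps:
((-16 - 5*(-26)) + 1547)/(-1349 - 3409*1/((-2005 - 2218)*(w + d(-30, -1)))) = ((-16 - 5*(-26)) + 1547)/(-1349 - 3409*1/((-2005 - 2218)*(2013 - 50))) = ((-16 + 130) + 1547)/(-1349 - 3409/(1963*(-4223))) = (114 + 1547)/(-1349 - 3409/(-8289749)) = 1661/(-1349 - 3409*(-1/8289749)) = 1661/(-1349 + 3409/8289749) = 1661/(-11182867992/8289749) = 1661*(-8289749/11182867992) = -13769273089/11182867992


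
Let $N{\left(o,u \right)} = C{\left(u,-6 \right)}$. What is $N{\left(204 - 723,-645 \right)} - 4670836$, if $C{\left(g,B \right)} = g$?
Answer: $-4671481$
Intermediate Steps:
$N{\left(o,u \right)} = u$
$N{\left(204 - 723,-645 \right)} - 4670836 = -645 - 4670836 = -4671481$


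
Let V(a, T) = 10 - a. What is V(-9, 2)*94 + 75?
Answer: 1861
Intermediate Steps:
V(-9, 2)*94 + 75 = (10 - 1*(-9))*94 + 75 = (10 + 9)*94 + 75 = 19*94 + 75 = 1786 + 75 = 1861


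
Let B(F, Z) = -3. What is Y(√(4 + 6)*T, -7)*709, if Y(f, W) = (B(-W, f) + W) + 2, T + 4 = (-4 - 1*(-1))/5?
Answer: -5672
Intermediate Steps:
T = -23/5 (T = -4 + (-4 - 1*(-1))/5 = -4 + (-4 + 1)*(⅕) = -4 - 3*⅕ = -4 - ⅗ = -23/5 ≈ -4.6000)
Y(f, W) = -1 + W (Y(f, W) = (-3 + W) + 2 = -1 + W)
Y(√(4 + 6)*T, -7)*709 = (-1 - 7)*709 = -8*709 = -5672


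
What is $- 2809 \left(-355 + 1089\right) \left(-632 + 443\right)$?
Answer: $389681334$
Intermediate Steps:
$- 2809 \left(-355 + 1089\right) \left(-632 + 443\right) = - 2809 \cdot 734 \left(-189\right) = \left(-2809\right) \left(-138726\right) = 389681334$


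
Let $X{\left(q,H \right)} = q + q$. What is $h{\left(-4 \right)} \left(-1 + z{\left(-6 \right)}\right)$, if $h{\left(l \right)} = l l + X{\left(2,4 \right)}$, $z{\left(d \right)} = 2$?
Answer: $20$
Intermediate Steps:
$X{\left(q,H \right)} = 2 q$
$h{\left(l \right)} = 4 + l^{2}$ ($h{\left(l \right)} = l l + 2 \cdot 2 = l^{2} + 4 = 4 + l^{2}$)
$h{\left(-4 \right)} \left(-1 + z{\left(-6 \right)}\right) = \left(4 + \left(-4\right)^{2}\right) \left(-1 + 2\right) = \left(4 + 16\right) 1 = 20 \cdot 1 = 20$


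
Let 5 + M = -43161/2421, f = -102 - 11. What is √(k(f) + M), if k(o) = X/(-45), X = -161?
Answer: I*√313413245/4035 ≈ 4.3875*I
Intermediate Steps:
f = -113
M = -18422/807 (M = -5 - 43161/2421 = -5 - 43161*1/2421 = -5 - 14387/807 = -18422/807 ≈ -22.828)
k(o) = 161/45 (k(o) = -161/(-45) = -161*(-1/45) = 161/45)
√(k(f) + M) = √(161/45 - 18422/807) = √(-233021/12105) = I*√313413245/4035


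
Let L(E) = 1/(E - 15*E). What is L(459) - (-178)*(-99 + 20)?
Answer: -90362413/6426 ≈ -14062.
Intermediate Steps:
L(E) = -1/(14*E) (L(E) = 1/(-14*E) = -1/(14*E))
L(459) - (-178)*(-99 + 20) = -1/14/459 - (-178)*(-99 + 20) = -1/14*1/459 - (-178)*(-79) = -1/6426 - 1*14062 = -1/6426 - 14062 = -90362413/6426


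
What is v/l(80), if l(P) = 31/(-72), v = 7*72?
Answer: -36288/31 ≈ -1170.6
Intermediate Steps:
v = 504
l(P) = -31/72 (l(P) = 31*(-1/72) = -31/72)
v/l(80) = 504/(-31/72) = 504*(-72/31) = -36288/31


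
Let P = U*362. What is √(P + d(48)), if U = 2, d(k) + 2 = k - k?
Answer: 19*√2 ≈ 26.870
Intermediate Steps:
d(k) = -2 (d(k) = -2 + (k - k) = -2 + 0 = -2)
P = 724 (P = 2*362 = 724)
√(P + d(48)) = √(724 - 2) = √722 = 19*√2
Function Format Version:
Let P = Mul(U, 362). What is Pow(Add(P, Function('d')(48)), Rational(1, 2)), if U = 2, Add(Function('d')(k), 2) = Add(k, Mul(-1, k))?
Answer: Mul(19, Pow(2, Rational(1, 2))) ≈ 26.870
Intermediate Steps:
Function('d')(k) = -2 (Function('d')(k) = Add(-2, Add(k, Mul(-1, k))) = Add(-2, 0) = -2)
P = 724 (P = Mul(2, 362) = 724)
Pow(Add(P, Function('d')(48)), Rational(1, 2)) = Pow(Add(724, -2), Rational(1, 2)) = Pow(722, Rational(1, 2)) = Mul(19, Pow(2, Rational(1, 2)))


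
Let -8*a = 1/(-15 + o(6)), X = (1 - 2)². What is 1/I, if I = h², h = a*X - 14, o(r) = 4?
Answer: 7744/1515361 ≈ 0.0051103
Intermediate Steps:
X = 1 (X = (-1)² = 1)
a = 1/88 (a = -1/(8*(-15 + 4)) = -⅛/(-11) = -⅛*(-1/11) = 1/88 ≈ 0.011364)
h = -1231/88 (h = (1/88)*1 - 14 = 1/88 - 14 = -1231/88 ≈ -13.989)
I = 1515361/7744 (I = (-1231/88)² = 1515361/7744 ≈ 195.68)
1/I = 1/(1515361/7744) = 7744/1515361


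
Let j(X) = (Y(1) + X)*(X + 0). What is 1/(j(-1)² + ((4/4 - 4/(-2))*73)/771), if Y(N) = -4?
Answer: 257/6498 ≈ 0.039551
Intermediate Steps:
j(X) = X*(-4 + X) (j(X) = (-4 + X)*(X + 0) = (-4 + X)*X = X*(-4 + X))
1/(j(-1)² + ((4/4 - 4/(-2))*73)/771) = 1/((-(-4 - 1))² + ((4/4 - 4/(-2))*73)/771) = 1/((-1*(-5))² + ((4*(¼) - 4*(-½))*73)*(1/771)) = 1/(5² + ((1 + 2)*73)*(1/771)) = 1/(25 + (3*73)*(1/771)) = 1/(25 + 219*(1/771)) = 1/(25 + 73/257) = 1/(6498/257) = 257/6498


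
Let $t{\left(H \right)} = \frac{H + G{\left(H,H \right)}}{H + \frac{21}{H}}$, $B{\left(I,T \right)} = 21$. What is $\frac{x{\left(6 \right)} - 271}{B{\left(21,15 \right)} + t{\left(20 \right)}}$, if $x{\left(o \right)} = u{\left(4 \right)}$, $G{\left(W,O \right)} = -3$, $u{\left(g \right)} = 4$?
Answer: $- \frac{112407}{9181} \approx -12.243$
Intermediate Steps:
$x{\left(o \right)} = 4$
$t{\left(H \right)} = \frac{-3 + H}{H + \frac{21}{H}}$ ($t{\left(H \right)} = \frac{H - 3}{H + \frac{21}{H}} = \frac{-3 + H}{H + \frac{21}{H}}$)
$\frac{x{\left(6 \right)} - 271}{B{\left(21,15 \right)} + t{\left(20 \right)}} = \frac{4 - 271}{21 + \frac{20 \left(-3 + 20\right)}{21 + 20^{2}}} = - \frac{267}{21 + 20 \frac{1}{21 + 400} \cdot 17} = - \frac{267}{21 + 20 \cdot \frac{1}{421} \cdot 17} = - \frac{267}{21 + \frac{340}{421}} = - \frac{267}{\frac{9181}{421}} = \left(-267\right) \frac{421}{9181} = - \frac{112407}{9181}$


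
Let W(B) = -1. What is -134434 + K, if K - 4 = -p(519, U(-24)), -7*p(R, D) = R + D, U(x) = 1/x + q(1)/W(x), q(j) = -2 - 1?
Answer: -22571713/168 ≈ -1.3436e+5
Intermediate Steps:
q(j) = -3
U(x) = 3 + 1/x (U(x) = 1/x - 3/(-1) = 1/x - 3*(-1) = 1/x + 3 = 3 + 1/x)
p(R, D) = -D/7 - R/7 (p(R, D) = -(R + D)/7 = -(D + R)/7 = -D/7 - R/7)
K = 13199/168 (K = 4 - (-(3 + 1/(-24))/7 - 1/7*519) = 4 - (-(3 - 1/24)/7 - 519/7) = 4 - (-1/7*71/24 - 519/7) = 4 - (-71/168 - 519/7) = 4 - 1*(-12527/168) = 4 + 12527/168 = 13199/168 ≈ 78.565)
-134434 + K = -134434 + 13199/168 = -22571713/168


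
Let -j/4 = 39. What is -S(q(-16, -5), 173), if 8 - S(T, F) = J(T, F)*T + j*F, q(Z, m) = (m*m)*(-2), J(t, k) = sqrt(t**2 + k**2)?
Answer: -26996 - 50*sqrt(32429) ≈ -36000.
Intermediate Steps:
j = -156 (j = -4*39 = -156)
J(t, k) = sqrt(k**2 + t**2)
q(Z, m) = -2*m**2 (q(Z, m) = m**2*(-2) = -2*m**2)
S(T, F) = 8 + 156*F - T*sqrt(F**2 + T**2) (S(T, F) = 8 - (sqrt(F**2 + T**2)*T - 156*F) = 8 - (T*sqrt(F**2 + T**2) - 156*F) = 8 - (-156*F + T*sqrt(F**2 + T**2)) = 8 + (156*F - T*sqrt(F**2 + T**2)) = 8 + 156*F - T*sqrt(F**2 + T**2))
-S(q(-16, -5), 173) = -(8 + 156*173 - (-2*(-5)**2)*sqrt(173**2 + (-2*(-5)**2)**2)) = -(8 + 26988 - (-2*25)*sqrt(29929 + (-2*25)**2)) = -(8 + 26988 - 1*(-50)*sqrt(29929 + (-50)**2)) = -(8 + 26988 - 1*(-50)*sqrt(29929 + 2500)) = -(8 + 26988 - 1*(-50)*sqrt(32429)) = -(8 + 26988 + 50*sqrt(32429)) = -(26996 + 50*sqrt(32429)) = -26996 - 50*sqrt(32429)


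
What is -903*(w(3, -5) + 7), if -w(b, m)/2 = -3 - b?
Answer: -17157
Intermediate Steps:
w(b, m) = 6 + 2*b (w(b, m) = -2*(-3 - b) = 6 + 2*b)
-903*(w(3, -5) + 7) = -903*((6 + 2*3) + 7) = -903*((6 + 6) + 7) = -903*(12 + 7) = -903*19 = -17157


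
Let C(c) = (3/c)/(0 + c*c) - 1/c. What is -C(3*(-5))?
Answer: -74/1125 ≈ -0.065778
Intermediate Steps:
C(c) = -1/c + 3/c³ (C(c) = (3/c)/(0 + c²) - 1/c = (3/c)/(c²) - 1/c = (3/c)/c² - 1/c = 3/c³ - 1/c = -1/c + 3/c³)
-C(3*(-5)) = -(3 - (3*(-5))²)/(3*(-5))³ = -(3 - 1*(-15)²)/(-15)³ = -(-1)*(3 - 1*225)/3375 = -(-1)*(3 - 225)/3375 = -(-1)*(-222)/3375 = -1*74/1125 = -74/1125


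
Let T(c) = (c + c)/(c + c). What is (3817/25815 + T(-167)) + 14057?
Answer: 362911087/25815 ≈ 14058.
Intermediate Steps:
T(c) = 1 (T(c) = (2*c)/((2*c)) = (2*c)*(1/(2*c)) = 1)
(3817/25815 + T(-167)) + 14057 = (3817/25815 + 1) + 14057 = 29632/25815 + 14057 = 362911087/25815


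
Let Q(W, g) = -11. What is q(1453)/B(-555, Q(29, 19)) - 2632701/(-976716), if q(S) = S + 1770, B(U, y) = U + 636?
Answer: 373467161/8790444 ≈ 42.486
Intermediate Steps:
B(U, y) = 636 + U
q(S) = 1770 + S
q(1453)/B(-555, Q(29, 19)) - 2632701/(-976716) = (1770 + 1453)/(636 - 555) - 2632701/(-976716) = 3223/81 - 2632701*(-1/976716) = 3223*(1/81) + 877567/325572 = 3223/81 + 877567/325572 = 373467161/8790444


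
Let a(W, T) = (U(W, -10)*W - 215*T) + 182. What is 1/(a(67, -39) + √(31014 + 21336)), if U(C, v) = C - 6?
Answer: 2109/26678561 - 5*√2094/160071366 ≈ 7.7623e-5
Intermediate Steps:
U(C, v) = -6 + C
a(W, T) = 182 - 215*T + W*(-6 + W) (a(W, T) = ((-6 + W)*W - 215*T) + 182 = (W*(-6 + W) - 215*T) + 182 = (-215*T + W*(-6 + W)) + 182 = 182 - 215*T + W*(-6 + W))
1/(a(67, -39) + √(31014 + 21336)) = 1/((182 - 215*(-39) + 67*(-6 + 67)) + √(31014 + 21336)) = 1/((182 + 8385 + 67*61) + √52350) = 1/((182 + 8385 + 4087) + 5*√2094) = 1/(12654 + 5*√2094)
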